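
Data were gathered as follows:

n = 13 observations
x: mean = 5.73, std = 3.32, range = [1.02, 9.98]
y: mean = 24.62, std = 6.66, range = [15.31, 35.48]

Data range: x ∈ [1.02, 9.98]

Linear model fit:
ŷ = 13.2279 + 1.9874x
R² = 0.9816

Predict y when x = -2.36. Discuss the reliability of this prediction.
The equation gives ŷ = 8.5376; however x = -2.36 is 3.38 units below the observed range, so this extrapolated value should not be trusted.

Prediction calculation:
ŷ = 13.2279 + 1.9874 × (-2.36)
ŷ = 8.5376

Reliability:
- Data range: x ∈ [1.02, 9.98]
- Prediction point: x = -2.36 is 3.38 units below the observed range → this is EXTRAPOLATION, not interpolation

Why that matters here:
- Real relationships often flatten, saturate, or turn nonlinear at extremes
- The standard error of prediction grows with (x − x̄)², and x = -2.36 is far from x̄ = 5.73

A defensible statement: 'if the linear trend continued to x = -2.36, y would be about 8.5376' — the premise is untested.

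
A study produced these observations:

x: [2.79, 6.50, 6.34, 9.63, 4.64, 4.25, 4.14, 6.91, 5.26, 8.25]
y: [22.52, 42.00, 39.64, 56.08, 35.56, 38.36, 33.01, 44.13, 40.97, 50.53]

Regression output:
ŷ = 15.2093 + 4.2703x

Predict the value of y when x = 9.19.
ŷ = 54.4534

Plug x = 9.19 into the fitted line:

ŷ = 15.2093 + 4.2703 × 9.19
ŷ = 15.2093 + 39.2441
ŷ = 54.4534

This is a point prediction; actual observations scatter around it by roughly the residual standard deviation.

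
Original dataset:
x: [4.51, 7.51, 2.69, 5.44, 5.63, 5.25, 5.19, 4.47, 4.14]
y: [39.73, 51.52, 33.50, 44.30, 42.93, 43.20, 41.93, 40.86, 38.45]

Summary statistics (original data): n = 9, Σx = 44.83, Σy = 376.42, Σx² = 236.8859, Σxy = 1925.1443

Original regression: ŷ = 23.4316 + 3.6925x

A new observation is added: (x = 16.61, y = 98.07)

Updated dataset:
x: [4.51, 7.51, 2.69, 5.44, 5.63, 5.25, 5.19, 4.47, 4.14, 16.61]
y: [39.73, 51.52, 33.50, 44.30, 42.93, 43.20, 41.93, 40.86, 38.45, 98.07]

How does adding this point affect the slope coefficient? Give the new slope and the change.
The slope changes from 3.6925 to 4.7218 (change of +1.0293, or +27.9%).

The new point has HIGH LEVERAGE: x = 16.61 is far from the original mean x̄ = 44.83/9 ≈ 4.98 (original range [2.69, 7.51]).

Step 1: Update the sums with the new point (n goes from 9 to 10)
Σx  = 44.83 + 16.61 = 61.44
Σy  = 376.42 + 98.07 = 474.49
Σx² = 236.8859 + 16.61² = 236.8859 + 275.8921 = 512.7780
Σxy = 1925.1443 + 16.61×98.07 = 1925.1443 + 1628.9427 = 3554.0870

Step 2: Recompute the slope with b₁ = (nΣxy − ΣxΣy) / (nΣx² − (Σx)²)
Numerator   = 10×3554.0870 − 61.44×474.49 = 35540.8700 − 29152.6656 = 6388.2044
Denominator = 10×512.7780 − 61.44² = 5127.7800 − 3774.8736 = 1352.9064
b₁(new) = 6388.2044 / 1352.9064 = 4.7218

(Same formula on the original sums: (9×1925.1443 − 44.83×376.42) / (9×236.8859 − 44.83²) = 451.3901 / 122.2442 = 3.6925, matching the given fit.)

Step 3: Change in slope
Δβ₁ = 4.7218 − 3.6925 = +1.0293
Relative change = +1.0293 / 3.6925 × 100% = +27.9%
→ the slope increases when the point is added.

A high-leverage point only changes the slope if it is off the original line; here y = 98.07 is above the original trend, so the slope increases.
In practice: check such a point for data-entry or measurement error; examine leverage (hᵢ) and Cook's distance rather than deleting it automatically.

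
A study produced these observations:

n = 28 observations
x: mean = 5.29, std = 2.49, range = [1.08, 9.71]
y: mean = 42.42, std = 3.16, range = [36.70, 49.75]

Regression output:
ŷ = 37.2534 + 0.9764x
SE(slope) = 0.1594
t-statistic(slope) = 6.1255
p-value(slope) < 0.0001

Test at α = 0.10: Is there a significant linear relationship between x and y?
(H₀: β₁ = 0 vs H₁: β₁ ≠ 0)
Since p-value < 0.0001 < α = 0.10, reject H₀ — the slope is significantly different from 0.

Hypothesis test for the slope coefficient:

H₀: β₁ = 0 (no linear relationship)
H₁: β₁ ≠ 0 (linear relationship exists)

Test statistic: t = β̂₁ / SE(β̂₁) = 0.9764 / 0.1594 = 6.1255

p < 0.0001: how often a slope estimate this far from 0 (in SE units) would arise by chance if β₁ were truly 0.

Decision rule: reject H₀ if p-value < α.
p-value < 0.0001 < α = 0.10 → reject H₀.

At α = 0.10 the data do provide convincing evidence of a nonzero slope.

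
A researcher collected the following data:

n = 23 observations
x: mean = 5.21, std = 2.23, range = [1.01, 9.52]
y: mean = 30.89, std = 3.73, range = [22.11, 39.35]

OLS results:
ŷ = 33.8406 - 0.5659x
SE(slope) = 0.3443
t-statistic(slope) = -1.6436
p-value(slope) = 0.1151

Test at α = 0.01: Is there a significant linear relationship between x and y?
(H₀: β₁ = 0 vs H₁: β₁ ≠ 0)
p-value = 0.1151 ≥ α = 0.01, so we fail to reject H₀. The relationship is not significant.

Hypothesis test for the slope coefficient:

H₀: β₁ = 0 (no linear relationship)
H₁: β₁ ≠ 0 (linear relationship exists)

Test statistic: t = β̂₁ / SE(β̂₁) = -0.5659 / 0.3443 = -1.6436

p = 0.1151: how often a slope estimate this far from 0 (in SE units) would arise by chance if β₁ were truly 0.

Decision rule: reject H₀ if p-value < α.
p-value = 0.1151 ≥ α = 0.01 → fail to reject H₀.

There is not sufficient evidence at the 1% significance level to conclude that a linear relationship exists between x and y.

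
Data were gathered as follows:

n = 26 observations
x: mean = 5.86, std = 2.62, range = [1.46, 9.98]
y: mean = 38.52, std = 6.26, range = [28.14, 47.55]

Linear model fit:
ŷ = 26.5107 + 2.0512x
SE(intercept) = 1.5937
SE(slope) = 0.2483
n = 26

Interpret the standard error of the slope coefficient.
The slope 2.0512 is pinned down to within about ±0.2483 (one SE) by these data — relative uncertainty 12.1%, i.e. precise.

What SE measures:
- The standard error quantifies the sampling variability of the coefficient estimate
- It is the estimated standard deviation of β̂₁ across hypothetical repeated samples of the same size
- Smaller SE → more precise estimate

Relative precision:
- SE / |β̂₁| = 0.2483 / 2.0512 = 12.1%
- Rule of thumb (under 20%: precise; 20% to under 50%: moderately precise; 50% or more: imprecise) → precise

Rough 95% range (±2 SE): 2.0512 ± 0.4966 → (1.5546, 2.5478).

What drives SE(β̂₁): wider spread of x values → smaller SE; larger n (here n = 26) → smaller SE.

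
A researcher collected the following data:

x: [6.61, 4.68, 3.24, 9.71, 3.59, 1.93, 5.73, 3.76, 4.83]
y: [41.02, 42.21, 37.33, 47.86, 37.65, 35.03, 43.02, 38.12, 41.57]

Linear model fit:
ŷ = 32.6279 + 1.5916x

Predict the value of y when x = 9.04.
ŷ = 47.0160

To predict y for x = 9.04, substitute into the regression equation:

ŷ = 32.6279 + 1.5916 × 9.04
ŷ = 32.6279 + 14.3881
ŷ = 47.0160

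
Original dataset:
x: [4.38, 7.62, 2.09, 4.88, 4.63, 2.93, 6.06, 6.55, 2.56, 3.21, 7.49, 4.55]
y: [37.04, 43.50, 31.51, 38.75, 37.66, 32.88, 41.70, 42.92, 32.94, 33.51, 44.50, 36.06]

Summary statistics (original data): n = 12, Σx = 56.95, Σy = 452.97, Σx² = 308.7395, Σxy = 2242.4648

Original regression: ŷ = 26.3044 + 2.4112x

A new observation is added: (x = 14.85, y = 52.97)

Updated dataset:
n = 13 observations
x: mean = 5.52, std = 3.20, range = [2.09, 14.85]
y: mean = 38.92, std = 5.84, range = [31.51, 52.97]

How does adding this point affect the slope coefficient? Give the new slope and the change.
New slope β₁ = 1.7688 versus 2.4112 before: a change of -0.6424 (-26.6%).

The new point has HIGH LEVERAGE: x = 14.85 is far from the original mean x̄ = 56.95/12 ≈ 4.75 (original range [2.09, 7.62]).

Step 1: Update the sums with the new point (n goes from 12 to 13)
Σx  = 56.95 + 14.85 = 71.80
Σy  = 452.97 + 52.97 = 505.94
Σx² = 308.7395 + 14.85² = 308.7395 + 220.5225 = 529.2620
Σxy = 2242.4648 + 14.85×52.97 = 2242.4648 + 786.6045 = 3029.0693

Step 2: Recompute the slope with b₁ = (nΣxy − ΣxΣy) / (nΣx² − (Σx)²)
Numerator   = 13×3029.0693 − 71.80×505.94 = 39377.9009 − 36326.4920 = 3051.4089
Denominator = 13×529.2620 − 71.80² = 6880.4060 − 5155.2400 = 1725.1660
b₁(new) = 3051.4089 / 1725.1660 = 1.7688

(Same formula on the original sums: (12×2242.4648 − 56.95×452.97) / (12×308.7395 − 56.95²) = 1112.9361 / 461.5715 = 2.4112, matching the given fit.)

Step 3: Change in slope
Δβ₁ = 1.7688 − 2.4112 = -0.6424
Relative change = -0.6424 / 2.4112 × 100% = -26.6%
→ the slope decreases when the point is added.

A high-leverage point only changes the slope if it is off the original line; here y = 52.97 is below the original trend, so the slope decreases.
In practice: examine leverage (hᵢ) and Cook's distance rather than deleting it automatically; investigate whether it comes from the same population as the rest of the sample.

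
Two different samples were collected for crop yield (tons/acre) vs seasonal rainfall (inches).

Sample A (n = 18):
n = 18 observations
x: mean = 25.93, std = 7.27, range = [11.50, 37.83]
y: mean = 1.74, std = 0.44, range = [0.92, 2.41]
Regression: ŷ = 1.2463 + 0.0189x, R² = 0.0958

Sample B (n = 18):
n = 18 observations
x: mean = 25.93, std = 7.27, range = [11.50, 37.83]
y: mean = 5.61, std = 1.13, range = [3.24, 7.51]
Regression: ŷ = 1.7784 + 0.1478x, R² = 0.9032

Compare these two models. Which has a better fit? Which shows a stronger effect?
Model B has the better fit (R² = 0.9032 vs 0.0958). Model B shows the stronger effect (|β₁| = 0.1478 vs 0.0189).

Model Comparison:

Which explains more variance? (R²)
- Model A: R² = 0.0958 → 9.58% of variance in crop yield explained
- Model B: R² = 0.9032 → 90.32% of variance in crop yield explained
- 0.9032 > 0.0958 → Model B has the better fit

Strength of effect — compare |β₁|:
- Model A: β₁ = 0.0189 → predicted crop yield rises 0.0189 tons/acre per additional inch of rainfall
- Model B: β₁ = 0.1478 → predicted crop yield rises 0.1478 tons/acre per additional inch of rainfall
- |0.0189| < |0.1478| → Model B shows the stronger marginal effect

Note: A steeper slope doesn't make a better model if the scatter around the line is large.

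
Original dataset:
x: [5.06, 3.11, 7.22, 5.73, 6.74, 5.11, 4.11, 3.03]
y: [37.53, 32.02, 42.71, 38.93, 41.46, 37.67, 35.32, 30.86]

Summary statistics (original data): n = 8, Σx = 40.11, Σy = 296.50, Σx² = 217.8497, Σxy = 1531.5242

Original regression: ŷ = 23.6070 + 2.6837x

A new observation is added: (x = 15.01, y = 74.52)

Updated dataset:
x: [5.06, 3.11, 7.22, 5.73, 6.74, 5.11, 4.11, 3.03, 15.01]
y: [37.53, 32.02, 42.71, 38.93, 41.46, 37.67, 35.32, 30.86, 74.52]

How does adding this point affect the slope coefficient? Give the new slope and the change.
Adding the point moves β₁ from 2.6837 to 3.5784, i.e. it increases by 0.8947 (+33.3%).

x = 15.01 lies well outside the original x-range [3.03, 7.22] (x̄ ≈ 5.01), so this observation has high leverage and can move the slope substantially.

Step 1: Update the sums with the new point (n goes from 8 to 9)
Σx  = 40.11 + 15.01 = 55.12
Σy  = 296.50 + 74.52 = 371.02
Σx² = 217.8497 + 15.01² = 217.8497 + 225.3001 = 443.1498
Σxy = 1531.5242 + 15.01×74.52 = 1531.5242 + 1118.5452 = 2650.0694

Step 2: Recompute the slope with b₁ = (nΣxy − ΣxΣy) / (nΣx² − (Σx)²)
Numerator   = 9×2650.0694 − 55.12×371.02 = 23850.6246 − 20450.6224 = 3400.0022
Denominator = 9×443.1498 − 55.12² = 3988.3482 − 3038.2144 = 950.1338
b₁(new) = 3400.0022 / 950.1338 = 3.5784

(Same formula on the original sums: (8×1531.5242 − 40.11×296.50) / (8×217.8497 − 40.11²) = 359.5786 / 133.9855 = 2.6837, matching the given fit.)

Step 3: Change in slope
Δβ₁ = 3.5784 − 2.6837 = +0.8947
Relative change = +0.8947 / 2.6837 × 100% = +33.3%
→ the slope increases when the point is added.

A high-leverage point only changes the slope if it is off the original line; here y = 74.52 is above the original trend, so the slope increases.
In practice: investigate whether it comes from the same population as the rest of the sample; check such a point for data-entry or measurement error.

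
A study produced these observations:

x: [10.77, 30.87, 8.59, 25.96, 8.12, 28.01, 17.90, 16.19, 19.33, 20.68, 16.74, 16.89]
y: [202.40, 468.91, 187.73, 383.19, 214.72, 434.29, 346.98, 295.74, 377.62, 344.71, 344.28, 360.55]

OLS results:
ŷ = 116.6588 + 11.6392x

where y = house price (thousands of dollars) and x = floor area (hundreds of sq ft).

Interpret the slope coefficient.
On average, house price is about 11.6392 thousand dollars higher for every extra hundred sq ft of floor area.

β₁ = 11.6392 is the change in predicted house price (thousand dollars) per additional hundred sq ft of floor area.

Interpretation:
- Floor area up by 1 hundred sq ft → predicted house price increases by 11.6392 thousand dollars
- This is a linear approximation: the same per-unit change is assumed across the whole observed x range

(β₀ = 116.6588 is the fitted value at x = 0 and is not part of the slope interpretation.)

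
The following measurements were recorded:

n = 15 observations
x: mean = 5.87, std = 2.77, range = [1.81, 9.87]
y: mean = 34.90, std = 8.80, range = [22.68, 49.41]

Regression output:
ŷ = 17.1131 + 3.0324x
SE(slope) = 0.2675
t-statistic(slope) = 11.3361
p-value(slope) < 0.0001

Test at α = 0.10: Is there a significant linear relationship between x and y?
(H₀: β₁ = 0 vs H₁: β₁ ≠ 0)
Reject H₀: p-value < 0.0001 < α = 0.10. The linear relationship is significant at the 10% level.

Hypothesis test for the slope coefficient:

H₀: β₁ = 0 (no linear relationship)
H₁: β₁ ≠ 0 (linear relationship exists)

Test statistic: t = β̂₁ / SE(β̂₁) = 3.0324 / 0.2675 = 11.3361

The p-value (<0.0001) is the probability, under H₀, of a t-statistic at least as extreme as |t| = 11.3361 (two-sided, df = n − 2 = 13).

Decision rule: reject H₀ if p-value < α.
p-value < 0.0001 < α = 0.10 → reject H₀.

At α = 0.10 the data do provide convincing evidence of a nonzero slope.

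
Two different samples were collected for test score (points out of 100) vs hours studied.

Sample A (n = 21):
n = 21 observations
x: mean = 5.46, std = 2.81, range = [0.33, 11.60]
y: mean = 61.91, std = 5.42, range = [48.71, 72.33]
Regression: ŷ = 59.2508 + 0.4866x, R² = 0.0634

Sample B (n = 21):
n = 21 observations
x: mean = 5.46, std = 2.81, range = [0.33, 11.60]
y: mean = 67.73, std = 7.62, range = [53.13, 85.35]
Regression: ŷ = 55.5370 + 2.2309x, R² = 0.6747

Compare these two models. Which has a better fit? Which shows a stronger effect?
Model B has the better fit (R² = 0.6747 vs 0.0634). Model B shows the stronger effect (|β₁| = 2.2309 vs 0.4866).

Model Comparison:

Goodness of fit (R²):
- Model A: R² = 0.0634 → 6.34% of variance in test score explained
- Model B: R² = 0.6747 → 67.47% of variance in test score explained
- 0.6747 > 0.0634 → Model B has the better fit

Effect size (slope magnitude):
- Model A: β₁ = 0.4866 → predicted test score rises 0.4866 points per additional hour of study time
- Model B: β₁ = 2.2309 → predicted test score rises 2.2309 points per additional hour of study time
- |0.4866| < |2.2309| → Model B shows the stronger marginal effect

Note: R² measures how tightly points cluster around the line; β₁ measures how steep the line is — they answer different questions.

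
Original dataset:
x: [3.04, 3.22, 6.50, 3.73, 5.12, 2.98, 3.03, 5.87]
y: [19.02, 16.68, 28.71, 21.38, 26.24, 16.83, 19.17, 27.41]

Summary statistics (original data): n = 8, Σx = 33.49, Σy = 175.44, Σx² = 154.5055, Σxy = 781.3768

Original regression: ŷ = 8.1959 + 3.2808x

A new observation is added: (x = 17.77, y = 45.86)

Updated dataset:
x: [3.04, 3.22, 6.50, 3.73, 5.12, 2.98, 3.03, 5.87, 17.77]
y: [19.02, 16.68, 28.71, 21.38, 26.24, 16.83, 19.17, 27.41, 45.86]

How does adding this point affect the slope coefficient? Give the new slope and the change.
New slope β₁ = 1.8835 versus 3.2808 before: a change of -1.3973 (-42.6%).

The new point has HIGH LEVERAGE: x = 17.77 is far from the original mean x̄ = 33.49/8 ≈ 4.19 (original range [2.98, 6.50]).

Step 1: Update the sums with the new point (n goes from 8 to 9)
Σx  = 33.49 + 17.77 = 51.26
Σy  = 175.44 + 45.86 = 221.30
Σx² = 154.5055 + 17.77² = 154.5055 + 315.7729 = 470.2784
Σxy = 781.3768 + 17.77×45.86 = 781.3768 + 814.9322 = 1596.3090

Step 2: Recompute the slope with b₁ = (nΣxy − ΣxΣy) / (nΣx² − (Σx)²)
Numerator   = 9×1596.3090 − 51.26×221.30 = 14366.7810 − 11343.8380 = 3022.9430
Denominator = 9×470.2784 − 51.26² = 4232.5056 − 2627.5876 = 1604.9180
b₁(new) = 3022.9430 / 1604.9180 = 1.8835

(Same formula on the original sums: (8×781.3768 − 33.49×175.44) / (8×154.5055 − 33.49²) = 375.5288 / 114.4639 = 3.2808, matching the given fit.)

Step 3: Change in slope
Δβ₁ = 1.8835 − 3.2808 = -1.3973
Relative change = -1.3973 / 3.2808 × 100% = -42.6%
→ the slope decreases when the point is added.

Because the point sits below the extension of the original line at a high-leverage x, it tilts the fit down.
In practice: examine leverage (hᵢ) and Cook's distance rather than deleting it automatically.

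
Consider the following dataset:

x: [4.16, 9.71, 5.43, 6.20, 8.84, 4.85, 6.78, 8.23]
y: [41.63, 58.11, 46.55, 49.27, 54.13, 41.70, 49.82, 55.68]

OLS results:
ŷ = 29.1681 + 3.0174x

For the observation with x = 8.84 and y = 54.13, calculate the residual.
Residual = -1.7119

The residual is the difference between the actual value and the predicted value:

Residual = y - ŷ

Step 1: Calculate predicted value
ŷ = 29.1681 + 3.0174 × 8.84
ŷ = 55.8419

Step 2: Calculate residual
Residual = 54.13 - 55.8419
Residual = -1.7119

Sign check: y < ŷ, so the point is below the line and the fit overestimates here.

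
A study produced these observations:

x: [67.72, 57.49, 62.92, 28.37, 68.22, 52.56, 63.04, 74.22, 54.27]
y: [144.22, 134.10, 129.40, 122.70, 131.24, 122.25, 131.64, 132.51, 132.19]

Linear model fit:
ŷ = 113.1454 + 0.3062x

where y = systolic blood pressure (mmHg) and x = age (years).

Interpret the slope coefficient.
An increase of one year in age is associated with a 0.3062 mmHg increase in predicted blood pressure.

The slope coefficient β₁ = 0.3062 represents the marginal effect of age on blood pressure.

Interpretation:
- Age up by 1 year → predicted blood pressure increases by 0.3062 mmHg
- The effect is assumed constant over the observed range of x (linearity)

(β₀ = 113.1454 is the fitted value at x = 0 and is not part of the slope interpretation.)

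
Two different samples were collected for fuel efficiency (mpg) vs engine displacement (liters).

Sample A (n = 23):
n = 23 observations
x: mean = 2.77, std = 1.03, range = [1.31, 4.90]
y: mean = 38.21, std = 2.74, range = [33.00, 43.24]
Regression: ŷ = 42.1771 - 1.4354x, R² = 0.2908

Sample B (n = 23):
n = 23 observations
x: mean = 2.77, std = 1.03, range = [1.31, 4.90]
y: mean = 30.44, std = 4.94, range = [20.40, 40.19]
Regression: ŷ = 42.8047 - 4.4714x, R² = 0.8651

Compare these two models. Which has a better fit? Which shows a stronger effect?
Model B has the better fit (R² = 0.8651 vs 0.2908). Model B shows the stronger effect (|β₁| = 4.4714 vs 1.4354).

Model Comparison:

Which explains more variance? (R²)
- Model A: R² = 0.2908 → 29.08% of variance in fuel efficiency explained
- Model B: R² = 0.8651 → 86.51% of variance in fuel efficiency explained
- 0.8651 > 0.2908 → Model B has the better fit

Strength of effect — compare |β₁|:
- Model A: β₁ = -1.4354 → predicted fuel efficiency falls 1.4354 mpg per additional liter of engine displacement
- Model B: β₁ = -4.4714 → predicted fuel efficiency falls 4.4714 mpg per additional liter of engine displacement
- |-1.4354| < |-4.4714| → Model B shows the stronger marginal effect

Note: A steeper slope doesn't make a better model if the scatter around the line is large.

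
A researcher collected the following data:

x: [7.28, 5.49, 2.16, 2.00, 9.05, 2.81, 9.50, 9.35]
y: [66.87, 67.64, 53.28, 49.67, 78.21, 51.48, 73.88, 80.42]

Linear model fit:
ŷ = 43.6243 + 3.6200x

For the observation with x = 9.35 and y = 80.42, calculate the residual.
Residual = 2.9487

The residual is the difference between the actual value and the predicted value:

Residual = y - ŷ

Step 1: Calculate predicted value
ŷ = 43.6243 + 3.6200 × 9.35
ŷ = 77.4713

Step 2: Calculate residual
Residual = 80.42 - 77.4713
Residual = 2.9487

Interpretation: the model underestimates the actual value by 2.9487 at this point (positive residual → observation lies above the fitted line).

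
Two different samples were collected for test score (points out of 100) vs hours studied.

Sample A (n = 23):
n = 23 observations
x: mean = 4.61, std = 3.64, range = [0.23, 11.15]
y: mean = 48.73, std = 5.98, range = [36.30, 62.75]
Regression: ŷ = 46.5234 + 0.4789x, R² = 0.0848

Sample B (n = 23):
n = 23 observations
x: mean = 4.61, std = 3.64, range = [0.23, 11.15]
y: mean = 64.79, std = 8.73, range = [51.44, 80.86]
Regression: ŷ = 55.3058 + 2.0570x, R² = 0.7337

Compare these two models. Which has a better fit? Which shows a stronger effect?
Model B has the better fit (R² = 0.7337 vs 0.0848). Model B shows the stronger effect (|β₁| = 2.0570 vs 0.4789).

Model Comparison:

Goodness of fit (R²):
- Model A: R² = 0.0848 → 8.48% of variance in test score explained
- Model B: R² = 0.7337 → 73.37% of variance in test score explained
- 0.7337 > 0.0848 → Model B has the better fit

Which has the larger per-hour effect? (|β₁|)
- Model A: β₁ = 0.4789 → predicted test score rises 0.4789 points per additional hour of study time
- Model B: β₁ = 2.0570 → predicted test score rises 2.0570 points per additional hour of study time
- |0.4789| < |2.0570| → Model B shows the stronger marginal effect

Note: R² measures how tightly points cluster around the line; β₁ measures how steep the line is — they answer different questions.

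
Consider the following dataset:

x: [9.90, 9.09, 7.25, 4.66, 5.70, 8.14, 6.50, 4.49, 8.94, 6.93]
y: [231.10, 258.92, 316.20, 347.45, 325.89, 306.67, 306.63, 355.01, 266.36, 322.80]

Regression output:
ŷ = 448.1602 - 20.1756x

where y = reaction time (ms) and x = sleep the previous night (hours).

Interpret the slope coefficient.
For each additional hour of sleep, predicted reaction time decreases by approximately 20.1756 ms.

The slope β₁ = -20.1756 gives the rate at which the fitted reaction time changes with sleep.

Interpretation:
- Sleep up by 1 hour → predicted reaction time decreases by 20.1756 ms
- The effect is assumed constant over the observed range of x (linearity)

The intercept β₀ = 448.1602 is the predicted reaction time when sleep = 0; since the smallest observed x is 4.49, this is an extrapolation and mainly anchors the line.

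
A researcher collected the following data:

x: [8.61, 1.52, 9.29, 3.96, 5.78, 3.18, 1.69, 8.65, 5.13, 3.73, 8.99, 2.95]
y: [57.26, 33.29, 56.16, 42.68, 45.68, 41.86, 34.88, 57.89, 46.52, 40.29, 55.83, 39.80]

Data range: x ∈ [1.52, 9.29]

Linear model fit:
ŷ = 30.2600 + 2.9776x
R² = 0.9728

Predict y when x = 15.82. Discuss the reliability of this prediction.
The equation gives ŷ = 77.3656; however x = 15.82 is 6.53 units above the observed range, so this extrapolated value should not be trusted.

Prediction calculation:
ŷ = 30.2600 + 2.9776 × 15.82
ŷ = 77.3656

Reliability:
- Data range: x ∈ [1.52, 9.29]
- Prediction point: x = 15.82 is 6.53 units above the observed range → this is EXTRAPOLATION, not interpolation

Why that matters here:
- Real relationships often flatten, saturate, or turn nonlinear at extremes
- R² describes fit only over the sampled x values; it says nothing about behaviour beyond them
- The linear relationship may not hold outside the observed range

The R² = 0.9728 only validates the fit within [1.52, 9.29]; treat ŷ = 77.3656 with caution.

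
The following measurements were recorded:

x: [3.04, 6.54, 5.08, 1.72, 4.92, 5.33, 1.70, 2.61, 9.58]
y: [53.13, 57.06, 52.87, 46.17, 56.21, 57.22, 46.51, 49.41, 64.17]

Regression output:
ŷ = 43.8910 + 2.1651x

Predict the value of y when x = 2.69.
ŷ = 49.7151

x = 2.69 lies inside the observed range [1.70, 9.58], so the fitted equation applies directly:

ŷ = 43.8910 + 2.1651 × 2.69
ŷ = 43.8910 + 5.8241
ŷ = 49.7151

This is a point prediction; actual observations scatter around it by roughly the residual standard deviation.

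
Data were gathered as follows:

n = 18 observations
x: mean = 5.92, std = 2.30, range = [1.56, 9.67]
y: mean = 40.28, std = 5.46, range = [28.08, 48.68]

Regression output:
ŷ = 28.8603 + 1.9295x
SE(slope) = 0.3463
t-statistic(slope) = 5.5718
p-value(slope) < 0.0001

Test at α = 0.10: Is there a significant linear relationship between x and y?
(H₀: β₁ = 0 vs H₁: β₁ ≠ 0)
p-value < 0.0001 < α = 0.10, so we reject H₀. The relationship is significant.

Hypothesis test for the slope coefficient:

H₀: β₁ = 0 (no linear relationship)
H₁: β₁ ≠ 0 (linear relationship exists)

Test statistic: t = β̂₁ / SE(β̂₁) = 1.9295 / 0.3463 = 5.5718

p < 0.0001: how often a slope estimate this far from 0 (in SE units) would arise by chance if β₁ were truly 0.

Decision rule: reject H₀ if p-value < α.
p-value < 0.0001 < α = 0.10 → reject H₀.

There is sufficient evidence at the 10% significance level to conclude that a linear relationship exists between x and y.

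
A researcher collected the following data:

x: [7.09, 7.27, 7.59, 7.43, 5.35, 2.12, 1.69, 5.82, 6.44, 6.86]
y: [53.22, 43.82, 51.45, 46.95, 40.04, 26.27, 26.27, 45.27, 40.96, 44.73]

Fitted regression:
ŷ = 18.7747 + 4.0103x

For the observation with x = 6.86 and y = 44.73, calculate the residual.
Residual = -1.5554

The residual is the difference between the actual value and the predicted value:

Residual = y - ŷ

Step 1: Calculate predicted value
ŷ = 18.7747 + 4.0103 × 6.86
ŷ = 46.2854

Step 2: Calculate residual
Residual = 44.73 - 46.2854
Residual = -1.5554

Sign check: y < ŷ, so the point is below the line and the fit overestimates here.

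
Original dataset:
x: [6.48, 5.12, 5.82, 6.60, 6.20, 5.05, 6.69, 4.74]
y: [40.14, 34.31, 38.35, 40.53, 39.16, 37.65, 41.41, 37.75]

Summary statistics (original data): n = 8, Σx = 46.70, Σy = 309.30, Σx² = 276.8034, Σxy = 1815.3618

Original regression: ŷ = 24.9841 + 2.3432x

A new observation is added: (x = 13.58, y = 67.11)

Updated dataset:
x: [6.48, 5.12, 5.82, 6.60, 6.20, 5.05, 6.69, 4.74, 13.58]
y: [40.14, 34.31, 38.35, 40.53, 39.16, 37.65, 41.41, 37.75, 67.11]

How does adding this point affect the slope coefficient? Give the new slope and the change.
Adding the point moves β₁ from 2.3432 to 3.5771, i.e. it increases by 1.2339 (+52.7%).

x = 13.58 lies well outside the original x-range [4.74, 6.69] (x̄ ≈ 5.84), so this observation has high leverage and can move the slope substantially.

Step 1: Update the sums with the new point (n goes from 8 to 9)
Σx  = 46.70 + 13.58 = 60.28
Σy  = 309.30 + 67.11 = 376.41
Σx² = 276.8034 + 13.58² = 276.8034 + 184.4164 = 461.2198
Σxy = 1815.3618 + 13.58×67.11 = 1815.3618 + 911.3538 = 2726.7156

Step 2: Recompute the slope with b₁ = (nΣxy − ΣxΣy) / (nΣx² − (Σx)²)
Numerator   = 9×2726.7156 − 60.28×376.41 = 24540.4404 − 22689.9948 = 1850.4456
Denominator = 9×461.2198 − 60.28² = 4150.9782 − 3633.6784 = 517.2998
b₁(new) = 1850.4456 / 517.2998 = 3.5771

(Same formula on the original sums: (8×1815.3618 − 46.70×309.30) / (8×276.8034 − 46.70²) = 78.5844 / 33.5372 = 2.3432, matching the given fit.)

Step 3: Change in slope
Δβ₁ = 3.5771 − 2.3432 = +1.2339
Relative change = +1.2339 / 2.3432 × 100% = +52.7%
→ the slope increases when the point is added.

Because the point sits above the extension of the original line at a high-leverage x, it tilts the fit up.
In practice: refit with and without it and report both if conclusions differ; examine leverage (hᵢ) and Cook's distance rather than deleting it automatically.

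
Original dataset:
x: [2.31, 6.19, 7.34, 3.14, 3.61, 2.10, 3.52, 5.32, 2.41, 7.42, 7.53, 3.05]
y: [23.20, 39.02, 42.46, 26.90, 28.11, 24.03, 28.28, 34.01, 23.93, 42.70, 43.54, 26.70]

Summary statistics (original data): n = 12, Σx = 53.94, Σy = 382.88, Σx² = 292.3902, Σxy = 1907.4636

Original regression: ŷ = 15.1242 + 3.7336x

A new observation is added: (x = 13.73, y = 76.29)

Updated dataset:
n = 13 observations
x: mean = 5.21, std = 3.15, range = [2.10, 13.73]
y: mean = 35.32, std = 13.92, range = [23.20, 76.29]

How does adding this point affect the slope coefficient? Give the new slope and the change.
New slope β₁ = 4.3898 versus 3.7336 before: a change of +0.6562 (+17.6%).

The new point has HIGH LEVERAGE: x = 13.73 is far from the original mean x̄ = 53.94/12 ≈ 4.50 (original range [2.10, 7.53]).

Step 1: Update the sums with the new point (n goes from 12 to 13)
Σx  = 53.94 + 13.73 = 67.67
Σy  = 382.88 + 76.29 = 459.17
Σx² = 292.3902 + 13.73² = 292.3902 + 188.5129 = 480.9031
Σxy = 1907.4636 + 13.73×76.29 = 1907.4636 + 1047.4617 = 2954.9253

Step 2: Recompute the slope with b₁ = (nΣxy − ΣxΣy) / (nΣx² − (Σx)²)
Numerator   = 13×2954.9253 − 67.67×459.17 = 38414.0289 − 31072.0339 = 7341.9950
Denominator = 13×480.9031 − 67.67² = 6251.7403 − 4579.2289 = 1672.5114
b₁(new) = 7341.9950 / 1672.5114 = 4.3898

(Same formula on the original sums: (12×1907.4636 − 53.94×382.88) / (12×292.3902 − 53.94²) = 2237.0160 / 599.1588 = 3.7336, matching the given fit.)

Step 3: Change in slope
Δβ₁ = 4.3898 − 3.7336 = +0.6562
Relative change = +0.6562 / 3.7336 × 100% = +17.6%
→ the slope increases when the point is added.

A high-leverage point only changes the slope if it is off the original line; here y = 76.29 is above the original trend, so the slope increases.
In practice: examine leverage (hᵢ) and Cook's distance rather than deleting it automatically; investigate whether it comes from the same population as the rest of the sample.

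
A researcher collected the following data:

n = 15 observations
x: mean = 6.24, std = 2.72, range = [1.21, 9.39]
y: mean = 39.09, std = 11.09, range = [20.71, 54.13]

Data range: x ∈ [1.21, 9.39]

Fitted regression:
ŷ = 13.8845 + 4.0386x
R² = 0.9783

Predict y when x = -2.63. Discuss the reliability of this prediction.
ŷ = 3.2630, but this is extrapolation (below the data range [1.21, 9.39]) and may be unreliable.

Prediction calculation:
ŷ = 13.8845 + 4.0386 × (-2.63)
ŷ = 3.2630

Reliability:
- Data range: x ∈ [1.21, 9.39]
- Prediction point: x = -2.63 is 3.84 units below the observed range → this is EXTRAPOLATION, not interpolation

Why that matters here:
- The linear relationship may not hold outside the observed range
- The standard error of prediction grows with (x − x̄)², and x = -2.63 is far from x̄ = 6.24

The R² = 0.9783 only validates the fit within [1.21, 9.39]; treat ŷ = 3.2630 with caution.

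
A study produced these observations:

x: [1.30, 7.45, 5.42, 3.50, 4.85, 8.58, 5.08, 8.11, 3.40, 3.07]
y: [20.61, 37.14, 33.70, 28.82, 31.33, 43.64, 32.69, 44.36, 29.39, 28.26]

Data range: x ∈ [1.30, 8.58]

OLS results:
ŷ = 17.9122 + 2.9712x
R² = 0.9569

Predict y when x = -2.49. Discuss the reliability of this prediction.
ŷ = 10.5139 (extrapolation — x = -2.49 lies outside [1.30, 8.58], so reliability is low).

Prediction calculation:
ŷ = 17.9122 + 2.9712 × (-2.49)
ŷ = 10.5139

Reliability:
- Data range: x ∈ [1.30, 8.58]
- Prediction point: x = -2.49 is 3.79 units below the observed range → this is EXTRAPOLATION, not interpolation

Why that matters here:
- The standard error of prediction grows with (x − x̄)², and x = -2.49 is far from x̄ = 5.08
- The linear relationship may not hold outside the observed range
- There are no observations near this x to validate the fitted line there

The R² = 0.9569 only validates the fit within [1.30, 8.58]; treat ŷ = 10.5139 with caution.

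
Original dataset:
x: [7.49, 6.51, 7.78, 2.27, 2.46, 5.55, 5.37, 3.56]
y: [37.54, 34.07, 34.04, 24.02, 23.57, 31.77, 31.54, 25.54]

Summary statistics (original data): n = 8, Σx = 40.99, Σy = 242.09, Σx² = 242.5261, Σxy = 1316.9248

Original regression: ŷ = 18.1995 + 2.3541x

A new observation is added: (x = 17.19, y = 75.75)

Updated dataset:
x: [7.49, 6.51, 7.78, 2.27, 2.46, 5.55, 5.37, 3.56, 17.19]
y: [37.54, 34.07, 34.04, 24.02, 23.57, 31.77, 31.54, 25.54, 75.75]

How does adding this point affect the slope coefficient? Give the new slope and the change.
Adding the point moves β₁ from 2.3541 to 3.4857, i.e. it increases by 1.1316 (+48.1%).

The new point has HIGH LEVERAGE: x = 17.19 is far from the original mean x̄ = 40.99/8 ≈ 5.12 (original range [2.27, 7.78]).

Step 1: Update the sums with the new point (n goes from 8 to 9)
Σx  = 40.99 + 17.19 = 58.18
Σy  = 242.09 + 75.75 = 317.84
Σx² = 242.5261 + 17.19² = 242.5261 + 295.4961 = 538.0222
Σxy = 1316.9248 + 17.19×75.75 = 1316.9248 + 1302.1425 = 2619.0673

Step 2: Recompute the slope with b₁ = (nΣxy − ΣxΣy) / (nΣx² − (Σx)²)
Numerator   = 9×2619.0673 − 58.18×317.84 = 23571.6057 − 18491.9312 = 5079.6745
Denominator = 9×538.0222 − 58.18² = 4842.1998 − 3384.9124 = 1457.2874
b₁(new) = 5079.6745 / 1457.2874 = 3.4857

(Same formula on the original sums: (8×1316.9248 − 40.99×242.09) / (8×242.5261 − 40.99²) = 612.1293 / 260.0287 = 2.3541, matching the given fit.)

Step 3: Change in slope
Δβ₁ = 3.4857 − 2.3541 = +1.1316
Relative change = +1.1316 / 2.3541 × 100% = +48.1%
→ the slope increases when the point is added.

A high-leverage point only changes the slope if it is off the original line; here y = 75.75 is above the original trend, so the slope increases.
In practice: examine leverage (hᵢ) and Cook's distance rather than deleting it automatically.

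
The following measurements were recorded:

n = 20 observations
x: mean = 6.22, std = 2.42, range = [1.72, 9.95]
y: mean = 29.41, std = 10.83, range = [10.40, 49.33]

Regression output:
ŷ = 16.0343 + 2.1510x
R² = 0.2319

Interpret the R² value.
R² = 0.2319 means 23.19% of the variation in y is explained by the linear relationship with x. This indicates a weak fit.

The coefficient of determination R² is the fraction of the total variation in y that the fitted line accounts for.

Here R² = 0.2319:
- Explained: 23.19% of the variation in y
- Unexplained (residual): 100% − 23.19% = 76.81%
- Rule of thumb (below 0.3 weak; 0.3 to below 0.7 moderate; 0.7 and above strong) → weak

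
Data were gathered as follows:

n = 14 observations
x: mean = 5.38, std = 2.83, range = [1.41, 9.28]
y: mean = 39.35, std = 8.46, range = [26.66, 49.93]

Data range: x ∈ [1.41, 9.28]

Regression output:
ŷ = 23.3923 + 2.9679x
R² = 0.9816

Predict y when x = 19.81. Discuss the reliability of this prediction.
The equation gives ŷ = 82.1864; however x = 19.81 is 10.53 units above the observed range, so this extrapolated value should not be trusted.

Prediction calculation:
ŷ = 23.3923 + 2.9679 × 19.81
ŷ = 82.1864

Reliability:
- Data range: x ∈ [1.41, 9.28]
- Prediction point: x = 19.81 is 10.53 units above the observed range → this is EXTRAPOLATION, not interpolation

Why that matters here:
- There are no observations near this x to validate the fitted line there
- The standard error of prediction grows with (x − x̄)², and x = 19.81 is far from x̄ = 5.38

A defensible statement: 'if the linear trend continued to x = 19.81, y would be about 82.1864' — the premise is untested.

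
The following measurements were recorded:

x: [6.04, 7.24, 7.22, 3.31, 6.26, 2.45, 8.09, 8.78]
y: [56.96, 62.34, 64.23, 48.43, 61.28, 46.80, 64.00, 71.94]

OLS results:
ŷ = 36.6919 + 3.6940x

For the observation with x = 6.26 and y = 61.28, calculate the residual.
Residual = 1.4637

The residual is the difference between the actual value and the predicted value:

Residual = y - ŷ

Step 1: Calculate predicted value
ŷ = 36.6919 + 3.6940 × 6.26
ŷ = 59.8163

Step 2: Calculate residual
Residual = 61.28 - 59.8163
Residual = 1.4637

The residual is positive, so the observed y = 61.28 sits above the regression line (the line underestimates it by 1.4637).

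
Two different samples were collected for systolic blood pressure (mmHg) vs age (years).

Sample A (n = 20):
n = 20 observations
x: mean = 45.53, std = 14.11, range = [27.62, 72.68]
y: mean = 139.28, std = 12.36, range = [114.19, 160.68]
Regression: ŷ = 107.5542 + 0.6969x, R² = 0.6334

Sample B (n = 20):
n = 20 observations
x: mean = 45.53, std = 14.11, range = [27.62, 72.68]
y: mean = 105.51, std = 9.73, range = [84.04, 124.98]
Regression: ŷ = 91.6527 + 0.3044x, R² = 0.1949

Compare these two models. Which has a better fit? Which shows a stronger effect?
Model A has the better fit (R² = 0.6334 vs 0.1949). Model A shows the stronger effect (|β₁| = 0.6969 vs 0.3044).

Model Comparison:

Fit — compare R²:
- Model A: R² = 0.6334 → 63.34% of variance in blood pressure explained
- Model B: R² = 0.1949 → 19.49% of variance in blood pressure explained
- 0.6334 > 0.1949 → Model A has the better fit

Effect size (slope magnitude):
- Model A: β₁ = 0.6969 → predicted blood pressure rises 0.6969 mmHg per additional year of age
- Model B: β₁ = 0.3044 → predicted blood pressure rises 0.3044 mmHg per additional year of age
- |0.6969| > |0.3044| → Model A shows the stronger marginal effect

Notes:
- R² measures how tightly points cluster around the line; β₁ measures how steep the line is — they answer different questions.
- A better fit (higher R²) doesn't necessarily mean a more important relationship.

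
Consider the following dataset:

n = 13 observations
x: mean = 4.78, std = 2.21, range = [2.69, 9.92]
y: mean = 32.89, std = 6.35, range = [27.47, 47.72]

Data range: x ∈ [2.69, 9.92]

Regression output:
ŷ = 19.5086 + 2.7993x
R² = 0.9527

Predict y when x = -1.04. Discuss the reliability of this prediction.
ŷ = 16.5973 (extrapolation — x = -1.04 lies outside [2.69, 9.92], so reliability is low).

Prediction calculation:
ŷ = 19.5086 + 2.7993 × (-1.04)
ŷ = 16.5973

Reliability:
- Data range: x ∈ [2.69, 9.92]
- Prediction point: x = -1.04 is 3.73 units below the observed range → this is EXTRAPOLATION, not interpolation

Why that matters here:
- The linear relationship may not hold outside the observed range
- Real relationships often flatten, saturate, or turn nonlinear at extremes
- The standard error of prediction grows with (x − x̄)², and x = -1.04 is far from x̄ = 4.78

Report the number if required, but flag clearly that it is an extrapolation.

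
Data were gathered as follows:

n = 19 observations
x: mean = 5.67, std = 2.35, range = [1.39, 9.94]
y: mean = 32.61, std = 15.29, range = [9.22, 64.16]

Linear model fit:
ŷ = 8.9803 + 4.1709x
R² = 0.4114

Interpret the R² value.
The model explains 41.14% of the variance in y (R² = 0.4114), leaving 58.86% unexplained; the fit is moderate.

R² = 1 − SS_res/SS_tot compares the residual scatter to the total scatter of y about its mean.

Here R² = 0.4114:
- Explained: 41.14% of the variation in y
- Unexplained (residual): 100% − 41.14% = 58.86%
- Rule of thumb (below 0.3 weak; 0.3 to below 0.7 moderate; 0.7 and above strong) → moderate

Calculation: R² = 1 − (SS_res / SS_tot), where SS_res is the sum of squared residuals and SS_tot the total sum of squares.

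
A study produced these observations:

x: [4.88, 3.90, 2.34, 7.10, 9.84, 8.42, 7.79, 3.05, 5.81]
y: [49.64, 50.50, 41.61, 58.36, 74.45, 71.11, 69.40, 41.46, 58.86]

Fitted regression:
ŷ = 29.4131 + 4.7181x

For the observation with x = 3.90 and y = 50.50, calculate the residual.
Residual = 2.6863

The residual is the difference between the actual value and the predicted value:

Residual = y - ŷ

Step 1: Calculate predicted value
ŷ = 29.4131 + 4.7181 × 3.90
ŷ = 47.8137

Step 2: Calculate residual
Residual = 50.50 - 47.8137
Residual = 2.6863

Sign check: y > ŷ, so the point is above the line and the fit underestimates here.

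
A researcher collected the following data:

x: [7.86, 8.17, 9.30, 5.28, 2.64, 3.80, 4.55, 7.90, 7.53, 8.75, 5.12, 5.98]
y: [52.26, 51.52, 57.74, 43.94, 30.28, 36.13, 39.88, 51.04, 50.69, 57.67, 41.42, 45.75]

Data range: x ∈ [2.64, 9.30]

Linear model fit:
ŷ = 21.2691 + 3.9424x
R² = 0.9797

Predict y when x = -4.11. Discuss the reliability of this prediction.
ŷ = 5.0658, but this is extrapolation (below the data range [2.64, 9.30]) and may be unreliable.

Prediction calculation:
ŷ = 21.2691 + 3.9424 × (-4.11)
ŷ = 5.0658

Reliability:
- Data range: x ∈ [2.64, 9.30]
- Prediction point: x = -4.11 is 6.75 units below the observed range → this is EXTRAPOLATION, not interpolation

Why that matters here:
- Real relationships often flatten, saturate, or turn nonlinear at extremes
- The standard error of prediction grows with (x − x̄)², and x = -4.11 is far from x̄ = 6.41
- The linear relationship may not hold outside the observed range

The R² = 0.9797 only validates the fit within [2.64, 9.30]; treat ŷ = 5.0658 with caution.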